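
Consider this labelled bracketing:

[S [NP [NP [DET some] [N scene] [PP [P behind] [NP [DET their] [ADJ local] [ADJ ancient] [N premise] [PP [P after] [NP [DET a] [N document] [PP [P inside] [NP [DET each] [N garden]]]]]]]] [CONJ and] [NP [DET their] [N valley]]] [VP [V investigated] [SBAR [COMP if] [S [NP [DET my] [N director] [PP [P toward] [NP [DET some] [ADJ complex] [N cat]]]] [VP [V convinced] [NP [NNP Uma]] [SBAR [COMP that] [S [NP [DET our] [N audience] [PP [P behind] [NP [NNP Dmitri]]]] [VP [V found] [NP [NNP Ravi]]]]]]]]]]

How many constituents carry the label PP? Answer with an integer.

5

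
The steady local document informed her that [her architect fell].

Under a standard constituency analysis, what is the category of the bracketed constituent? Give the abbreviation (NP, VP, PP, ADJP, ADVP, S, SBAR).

The bracketed span "her architect fell" is headed by "fell", making it a clause (S).

S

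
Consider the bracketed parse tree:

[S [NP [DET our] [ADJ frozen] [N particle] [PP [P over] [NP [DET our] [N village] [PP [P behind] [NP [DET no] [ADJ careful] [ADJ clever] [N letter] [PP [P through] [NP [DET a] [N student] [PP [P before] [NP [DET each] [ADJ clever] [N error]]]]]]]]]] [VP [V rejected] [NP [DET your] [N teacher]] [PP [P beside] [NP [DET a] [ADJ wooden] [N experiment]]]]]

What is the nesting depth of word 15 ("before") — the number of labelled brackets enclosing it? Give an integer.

10

Counting open brackets not yet closed at "before": [S [NP [PP [NP [PP [NP [PP [NP [PP [P = 10.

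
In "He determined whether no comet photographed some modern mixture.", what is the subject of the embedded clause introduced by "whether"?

no comet

The subject of the embedded clause introduced by "whether" is the NP immediately before the verb "photographed": "no comet".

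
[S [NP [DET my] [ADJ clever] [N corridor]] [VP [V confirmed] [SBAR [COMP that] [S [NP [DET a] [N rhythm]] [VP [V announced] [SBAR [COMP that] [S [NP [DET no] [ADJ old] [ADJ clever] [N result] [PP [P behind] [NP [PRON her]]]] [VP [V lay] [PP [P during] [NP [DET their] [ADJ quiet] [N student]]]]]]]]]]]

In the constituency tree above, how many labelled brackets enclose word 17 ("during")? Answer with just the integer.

10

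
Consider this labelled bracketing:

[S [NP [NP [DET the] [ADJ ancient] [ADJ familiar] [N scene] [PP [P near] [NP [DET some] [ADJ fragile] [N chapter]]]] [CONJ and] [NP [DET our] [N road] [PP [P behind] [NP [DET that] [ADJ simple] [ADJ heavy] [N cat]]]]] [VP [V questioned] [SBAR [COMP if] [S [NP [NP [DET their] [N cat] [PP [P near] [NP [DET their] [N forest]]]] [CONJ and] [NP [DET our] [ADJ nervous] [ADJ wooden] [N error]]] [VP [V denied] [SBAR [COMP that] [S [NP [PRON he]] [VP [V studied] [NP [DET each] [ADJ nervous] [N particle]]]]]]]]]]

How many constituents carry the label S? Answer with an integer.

The S constituents are: [S the ancient familiar scene near some fragile chapter and our road behind that simple heavy cat questioned if their cat near their forest and our nervous wooden error denied that he studied each nervous particle]; [S their cat near their forest and our nervous wooden error denied that he studied each nervous particle]; [S he studied each nervous particle]. Total: 3.

3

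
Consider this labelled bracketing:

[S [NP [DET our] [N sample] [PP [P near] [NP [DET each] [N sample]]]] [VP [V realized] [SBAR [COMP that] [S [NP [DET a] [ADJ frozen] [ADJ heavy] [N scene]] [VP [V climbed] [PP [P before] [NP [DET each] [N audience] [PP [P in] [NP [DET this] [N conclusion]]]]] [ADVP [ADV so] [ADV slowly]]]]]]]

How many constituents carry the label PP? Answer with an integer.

3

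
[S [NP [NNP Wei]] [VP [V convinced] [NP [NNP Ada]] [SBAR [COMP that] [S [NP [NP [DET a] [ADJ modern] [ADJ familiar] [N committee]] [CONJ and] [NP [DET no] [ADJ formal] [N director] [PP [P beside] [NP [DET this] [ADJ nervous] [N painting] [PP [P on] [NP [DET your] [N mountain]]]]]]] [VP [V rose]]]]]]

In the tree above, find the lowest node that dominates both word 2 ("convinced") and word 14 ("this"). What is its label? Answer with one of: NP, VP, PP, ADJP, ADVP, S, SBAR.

Both words fall inside [VP convinced Ada that a modern familiar committee and no formal director beside this nervous painting on your mountain rose] (words 2–20), and no smaller constituent contains them both. Label: VP.

VP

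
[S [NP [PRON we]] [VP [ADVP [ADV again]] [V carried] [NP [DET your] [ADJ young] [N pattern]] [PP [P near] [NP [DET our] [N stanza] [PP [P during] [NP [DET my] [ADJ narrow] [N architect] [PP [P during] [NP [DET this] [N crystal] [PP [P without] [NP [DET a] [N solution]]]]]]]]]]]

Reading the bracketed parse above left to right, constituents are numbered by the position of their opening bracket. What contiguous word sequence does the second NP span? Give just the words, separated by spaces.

your young pattern

The NP opening brackets appear, in order, over: "we"; "your young pattern"; "our stanza during my narrow architect during this crystal without a solution"; "my narrow architect during this crystal without a solution"; "this crystal without a solution"; "a solution". The second one spans "your young pattern".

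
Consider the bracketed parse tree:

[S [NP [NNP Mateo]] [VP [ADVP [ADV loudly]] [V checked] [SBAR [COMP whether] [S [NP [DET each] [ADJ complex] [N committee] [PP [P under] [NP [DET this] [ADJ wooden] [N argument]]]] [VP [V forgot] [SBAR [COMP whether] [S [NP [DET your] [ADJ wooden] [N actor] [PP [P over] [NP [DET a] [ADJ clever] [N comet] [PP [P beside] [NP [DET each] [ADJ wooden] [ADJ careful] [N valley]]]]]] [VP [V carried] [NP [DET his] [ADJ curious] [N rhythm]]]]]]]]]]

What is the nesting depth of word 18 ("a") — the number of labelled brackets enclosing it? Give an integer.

11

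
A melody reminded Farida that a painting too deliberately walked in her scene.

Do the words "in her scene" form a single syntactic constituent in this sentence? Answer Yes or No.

Yes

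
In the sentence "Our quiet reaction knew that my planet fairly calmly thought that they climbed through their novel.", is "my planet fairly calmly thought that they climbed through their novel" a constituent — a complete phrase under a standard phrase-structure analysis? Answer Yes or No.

Yes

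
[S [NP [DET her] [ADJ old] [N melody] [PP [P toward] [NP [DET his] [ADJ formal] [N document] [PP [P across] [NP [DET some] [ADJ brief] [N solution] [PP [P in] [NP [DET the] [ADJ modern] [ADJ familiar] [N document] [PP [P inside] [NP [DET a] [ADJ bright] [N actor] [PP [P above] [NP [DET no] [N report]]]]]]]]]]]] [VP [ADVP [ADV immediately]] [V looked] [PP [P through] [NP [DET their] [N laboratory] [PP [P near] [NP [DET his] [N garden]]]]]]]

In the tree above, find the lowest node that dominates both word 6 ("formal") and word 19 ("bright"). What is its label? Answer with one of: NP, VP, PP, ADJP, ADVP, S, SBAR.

NP

Both words fall inside [NP his formal document across some brief solution in the modern familiar document inside a bright actor above no report] (words 5–23), and no smaller constituent contains them both. Label: NP.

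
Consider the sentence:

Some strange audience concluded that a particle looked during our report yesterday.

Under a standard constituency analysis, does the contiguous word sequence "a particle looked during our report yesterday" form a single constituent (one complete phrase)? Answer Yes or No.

These words form the whole clause headed by "looked", so yes — one constituent.

Yes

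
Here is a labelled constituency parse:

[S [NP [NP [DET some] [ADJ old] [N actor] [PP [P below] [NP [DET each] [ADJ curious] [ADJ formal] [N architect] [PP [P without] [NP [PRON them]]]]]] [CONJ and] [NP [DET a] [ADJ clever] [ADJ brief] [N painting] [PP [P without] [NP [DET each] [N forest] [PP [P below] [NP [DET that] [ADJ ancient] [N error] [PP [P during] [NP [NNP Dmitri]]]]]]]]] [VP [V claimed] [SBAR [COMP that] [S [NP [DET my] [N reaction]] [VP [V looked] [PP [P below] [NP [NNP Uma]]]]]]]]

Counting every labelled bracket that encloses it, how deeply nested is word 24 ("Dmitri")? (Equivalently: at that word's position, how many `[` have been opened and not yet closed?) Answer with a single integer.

10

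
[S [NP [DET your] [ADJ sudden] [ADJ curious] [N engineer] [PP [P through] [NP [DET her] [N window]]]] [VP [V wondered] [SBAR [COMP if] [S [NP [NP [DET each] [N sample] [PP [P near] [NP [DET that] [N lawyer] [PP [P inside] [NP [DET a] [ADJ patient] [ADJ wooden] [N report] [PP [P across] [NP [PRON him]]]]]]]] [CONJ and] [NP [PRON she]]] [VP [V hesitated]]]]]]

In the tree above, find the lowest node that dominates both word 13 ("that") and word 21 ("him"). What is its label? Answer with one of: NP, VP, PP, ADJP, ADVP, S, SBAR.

NP

The smallest bracket enclosing both words is [NP that lawyer inside a patient wooden report across him], so the label is NP.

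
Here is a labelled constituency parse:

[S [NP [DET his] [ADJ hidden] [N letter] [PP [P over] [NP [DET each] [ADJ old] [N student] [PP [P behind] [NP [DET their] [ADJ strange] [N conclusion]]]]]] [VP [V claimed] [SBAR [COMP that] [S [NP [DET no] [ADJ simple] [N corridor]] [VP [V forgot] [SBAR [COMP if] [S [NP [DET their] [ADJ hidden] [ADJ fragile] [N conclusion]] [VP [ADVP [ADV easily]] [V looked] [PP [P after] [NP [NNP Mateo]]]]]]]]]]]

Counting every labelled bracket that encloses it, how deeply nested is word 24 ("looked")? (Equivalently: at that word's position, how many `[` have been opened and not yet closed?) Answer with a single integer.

The word sits inside V, which is inside VP, inside S, inside SBAR, inside VP, inside S, inside SBAR, inside VP, inside S — 9 brackets in all.

9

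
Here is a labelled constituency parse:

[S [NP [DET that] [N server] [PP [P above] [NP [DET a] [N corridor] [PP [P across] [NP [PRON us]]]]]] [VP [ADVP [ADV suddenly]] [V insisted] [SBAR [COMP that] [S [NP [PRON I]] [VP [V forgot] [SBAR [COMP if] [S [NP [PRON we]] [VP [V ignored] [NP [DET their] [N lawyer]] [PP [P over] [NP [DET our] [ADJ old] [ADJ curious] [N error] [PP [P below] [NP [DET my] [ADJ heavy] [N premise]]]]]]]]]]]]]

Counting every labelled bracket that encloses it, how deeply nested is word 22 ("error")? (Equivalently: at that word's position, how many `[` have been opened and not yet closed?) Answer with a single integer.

Counting open brackets not yet closed at "error": [S [VP [SBAR [S [VP [SBAR [S [VP [PP [NP [N = 11.

11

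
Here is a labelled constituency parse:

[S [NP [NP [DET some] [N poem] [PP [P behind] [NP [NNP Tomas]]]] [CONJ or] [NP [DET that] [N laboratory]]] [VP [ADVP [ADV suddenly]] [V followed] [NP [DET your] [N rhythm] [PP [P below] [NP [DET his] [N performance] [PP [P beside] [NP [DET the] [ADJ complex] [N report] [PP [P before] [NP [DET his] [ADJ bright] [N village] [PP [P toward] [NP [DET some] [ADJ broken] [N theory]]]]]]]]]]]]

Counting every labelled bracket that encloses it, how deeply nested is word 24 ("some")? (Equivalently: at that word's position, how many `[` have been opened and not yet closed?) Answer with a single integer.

Path from the root down to the word: S → VP → NP → PP → NP → PP → NP → PP → NP → PP → NP → DET. That is 12 enclosing brackets.

12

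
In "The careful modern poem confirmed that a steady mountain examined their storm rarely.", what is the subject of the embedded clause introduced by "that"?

"a steady mountain" is the NP that combines with the VP headed by "examined" to form the embedded clause introduced by "that" — the subject.

a steady mountain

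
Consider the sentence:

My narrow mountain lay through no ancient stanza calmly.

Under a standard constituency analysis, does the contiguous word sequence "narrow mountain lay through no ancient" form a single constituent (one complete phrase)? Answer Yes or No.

No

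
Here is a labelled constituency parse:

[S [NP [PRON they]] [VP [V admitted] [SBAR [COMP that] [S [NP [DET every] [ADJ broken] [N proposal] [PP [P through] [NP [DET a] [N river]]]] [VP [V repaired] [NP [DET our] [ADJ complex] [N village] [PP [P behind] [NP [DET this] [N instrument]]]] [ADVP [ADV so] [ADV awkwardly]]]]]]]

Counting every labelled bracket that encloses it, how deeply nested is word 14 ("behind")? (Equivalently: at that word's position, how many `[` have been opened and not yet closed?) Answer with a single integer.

Path from the root down to the word: S → VP → SBAR → S → VP → NP → PP → P. That is 8 enclosing brackets.

8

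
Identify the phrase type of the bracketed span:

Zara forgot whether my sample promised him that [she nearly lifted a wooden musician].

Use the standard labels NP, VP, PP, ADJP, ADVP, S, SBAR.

S

The bracketed span "she nearly lifted a wooden musician" is headed by "lifted", making it a clause (S).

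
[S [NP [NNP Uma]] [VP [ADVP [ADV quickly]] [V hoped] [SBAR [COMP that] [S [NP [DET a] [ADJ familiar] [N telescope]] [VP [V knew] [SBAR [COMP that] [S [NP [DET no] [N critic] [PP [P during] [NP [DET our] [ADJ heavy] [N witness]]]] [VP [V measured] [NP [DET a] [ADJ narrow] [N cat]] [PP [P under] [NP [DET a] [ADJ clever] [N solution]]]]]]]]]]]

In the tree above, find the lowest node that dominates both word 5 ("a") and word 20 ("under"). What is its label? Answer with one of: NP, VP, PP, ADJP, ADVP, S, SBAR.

S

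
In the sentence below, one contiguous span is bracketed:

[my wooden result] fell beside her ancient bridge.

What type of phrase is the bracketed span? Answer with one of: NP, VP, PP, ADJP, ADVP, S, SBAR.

NP

The span is built around the noun "result" — a noun phrase (NP).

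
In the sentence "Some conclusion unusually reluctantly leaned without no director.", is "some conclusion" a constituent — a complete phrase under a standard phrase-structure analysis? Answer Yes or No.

Yes

These words form the whole noun phrase headed by "conclusion", so yes — one constituent.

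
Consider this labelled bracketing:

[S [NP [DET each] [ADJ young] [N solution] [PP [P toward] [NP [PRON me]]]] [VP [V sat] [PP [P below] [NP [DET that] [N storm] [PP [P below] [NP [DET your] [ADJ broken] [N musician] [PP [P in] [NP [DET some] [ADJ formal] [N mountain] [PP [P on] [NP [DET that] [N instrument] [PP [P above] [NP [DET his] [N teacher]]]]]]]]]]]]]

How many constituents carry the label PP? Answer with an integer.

6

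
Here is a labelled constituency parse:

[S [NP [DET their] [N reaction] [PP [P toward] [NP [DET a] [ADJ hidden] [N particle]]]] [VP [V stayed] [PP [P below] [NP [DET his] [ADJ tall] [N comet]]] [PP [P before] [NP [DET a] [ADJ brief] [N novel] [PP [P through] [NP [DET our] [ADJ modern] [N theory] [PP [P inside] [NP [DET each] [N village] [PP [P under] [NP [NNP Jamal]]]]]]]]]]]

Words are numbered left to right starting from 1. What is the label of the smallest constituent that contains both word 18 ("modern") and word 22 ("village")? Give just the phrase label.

The smallest bracket enclosing both words is [NP our modern theory inside each village under Jamal], so the label is NP.

NP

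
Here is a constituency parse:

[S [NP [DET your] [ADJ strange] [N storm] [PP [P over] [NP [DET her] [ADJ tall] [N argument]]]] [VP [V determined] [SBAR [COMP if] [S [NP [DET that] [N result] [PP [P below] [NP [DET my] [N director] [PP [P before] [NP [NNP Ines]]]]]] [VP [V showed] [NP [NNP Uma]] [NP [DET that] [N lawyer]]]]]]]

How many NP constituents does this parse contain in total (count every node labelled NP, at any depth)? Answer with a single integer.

Listing each NP by its span: [NP your strange storm over her tall argument]; [NP her tall argument]; [NP that result below my director before Ines]; [NP my director before Ines]; [NP Ines]; [NP Uma] … — that makes 7.

7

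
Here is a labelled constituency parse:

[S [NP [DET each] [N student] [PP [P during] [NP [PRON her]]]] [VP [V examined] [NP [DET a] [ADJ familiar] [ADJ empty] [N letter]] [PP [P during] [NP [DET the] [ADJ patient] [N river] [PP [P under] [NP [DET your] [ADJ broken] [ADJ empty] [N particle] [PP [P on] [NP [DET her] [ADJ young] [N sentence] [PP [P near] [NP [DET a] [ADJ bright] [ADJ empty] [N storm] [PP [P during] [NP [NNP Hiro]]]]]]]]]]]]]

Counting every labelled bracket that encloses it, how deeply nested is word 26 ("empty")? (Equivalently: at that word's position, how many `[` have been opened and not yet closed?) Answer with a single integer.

11

The word sits inside ADJ, which is inside NP, inside PP, inside NP, inside PP, inside NP, inside PP, inside NP, inside PP, inside VP, inside S — 11 brackets in all.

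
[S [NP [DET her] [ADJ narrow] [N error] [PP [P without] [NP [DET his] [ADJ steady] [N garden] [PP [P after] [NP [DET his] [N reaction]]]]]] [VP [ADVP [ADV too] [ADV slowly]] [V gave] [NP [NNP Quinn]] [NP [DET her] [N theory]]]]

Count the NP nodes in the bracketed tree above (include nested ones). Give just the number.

5

The NP constituents are: [NP her narrow error without his steady garden after his reaction]; [NP his steady garden after his reaction]; [NP his reaction]; [NP Quinn]; [NP her theory]. Total: 5.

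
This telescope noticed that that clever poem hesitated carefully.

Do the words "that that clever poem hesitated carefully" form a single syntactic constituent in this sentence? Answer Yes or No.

Yes

The sequence corresponds to a single SBAR node — the subordinate clause "that that clever poem hesitated carefully".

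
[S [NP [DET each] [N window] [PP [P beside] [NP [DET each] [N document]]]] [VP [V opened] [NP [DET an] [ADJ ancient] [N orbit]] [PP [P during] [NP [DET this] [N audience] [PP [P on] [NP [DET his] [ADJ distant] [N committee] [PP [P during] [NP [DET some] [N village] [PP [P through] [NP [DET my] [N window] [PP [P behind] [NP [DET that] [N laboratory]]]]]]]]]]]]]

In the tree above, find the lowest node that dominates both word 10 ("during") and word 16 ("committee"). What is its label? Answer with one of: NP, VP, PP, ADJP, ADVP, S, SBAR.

PP

Both words fall inside [PP during this audience on his distant committee during some village through my window behind that laboratory] (words 10–25), and no smaller constituent contains them both. Label: PP.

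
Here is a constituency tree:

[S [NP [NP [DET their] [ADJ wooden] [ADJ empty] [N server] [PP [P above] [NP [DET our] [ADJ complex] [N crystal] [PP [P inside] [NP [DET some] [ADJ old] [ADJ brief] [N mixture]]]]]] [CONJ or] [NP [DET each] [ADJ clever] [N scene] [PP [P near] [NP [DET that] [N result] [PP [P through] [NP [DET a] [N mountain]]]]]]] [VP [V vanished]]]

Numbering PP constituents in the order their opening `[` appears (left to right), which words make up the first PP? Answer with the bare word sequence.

The PP opening brackets appear, in order, over: "above our complex crystal inside some old brief mixture"; "inside some old brief mixture"; "near that result through a mountain"; "through a mountain". The first one spans "above our complex crystal inside some old brief mixture".

above our complex crystal inside some old brief mixture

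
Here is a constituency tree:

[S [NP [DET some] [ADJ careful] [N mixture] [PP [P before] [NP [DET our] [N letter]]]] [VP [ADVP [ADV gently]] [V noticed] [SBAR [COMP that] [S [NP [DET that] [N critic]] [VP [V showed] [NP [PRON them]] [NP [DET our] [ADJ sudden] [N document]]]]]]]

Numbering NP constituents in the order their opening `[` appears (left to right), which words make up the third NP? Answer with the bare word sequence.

that critic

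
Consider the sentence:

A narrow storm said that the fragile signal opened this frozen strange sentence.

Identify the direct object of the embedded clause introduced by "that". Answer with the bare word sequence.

"opened" heads the VP of the embedded clause introduced by "that", and "this frozen strange sentence" is its direct object.

this frozen strange sentence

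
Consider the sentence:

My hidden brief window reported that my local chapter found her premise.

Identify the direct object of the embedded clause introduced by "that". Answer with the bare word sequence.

Within the embedded clause introduced by "that", the direct object of "found" is "her premise".

her premise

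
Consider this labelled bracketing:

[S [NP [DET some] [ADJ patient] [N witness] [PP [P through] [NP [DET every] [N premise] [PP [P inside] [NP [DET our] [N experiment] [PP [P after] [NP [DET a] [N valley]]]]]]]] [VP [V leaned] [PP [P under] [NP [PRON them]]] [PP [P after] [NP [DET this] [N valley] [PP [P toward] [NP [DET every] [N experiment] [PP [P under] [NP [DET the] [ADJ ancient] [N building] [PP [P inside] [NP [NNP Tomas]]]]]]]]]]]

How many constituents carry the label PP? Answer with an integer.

8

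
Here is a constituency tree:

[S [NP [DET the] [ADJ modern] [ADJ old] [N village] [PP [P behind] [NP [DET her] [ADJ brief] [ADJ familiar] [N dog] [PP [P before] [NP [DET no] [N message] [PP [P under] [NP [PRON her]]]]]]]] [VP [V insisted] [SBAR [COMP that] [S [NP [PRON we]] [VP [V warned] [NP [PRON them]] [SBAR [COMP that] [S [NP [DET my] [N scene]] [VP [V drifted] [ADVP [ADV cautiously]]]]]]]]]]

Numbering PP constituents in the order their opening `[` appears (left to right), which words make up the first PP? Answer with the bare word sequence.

Opening `[PP` markers occur at word positions 5, 10, 13; the first of these opens the constituent [PP behind her brief familiar dog before no message under her].

behind her brief familiar dog before no message under her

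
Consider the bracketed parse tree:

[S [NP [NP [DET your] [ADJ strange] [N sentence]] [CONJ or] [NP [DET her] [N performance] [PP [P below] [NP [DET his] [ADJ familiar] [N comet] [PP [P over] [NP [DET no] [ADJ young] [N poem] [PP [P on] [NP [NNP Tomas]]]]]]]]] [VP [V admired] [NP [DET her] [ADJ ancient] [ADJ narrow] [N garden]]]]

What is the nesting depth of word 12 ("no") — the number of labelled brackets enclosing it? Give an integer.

Path from the root down to the word: S → NP → NP → PP → NP → PP → NP → DET. That is 8 enclosing brackets.

8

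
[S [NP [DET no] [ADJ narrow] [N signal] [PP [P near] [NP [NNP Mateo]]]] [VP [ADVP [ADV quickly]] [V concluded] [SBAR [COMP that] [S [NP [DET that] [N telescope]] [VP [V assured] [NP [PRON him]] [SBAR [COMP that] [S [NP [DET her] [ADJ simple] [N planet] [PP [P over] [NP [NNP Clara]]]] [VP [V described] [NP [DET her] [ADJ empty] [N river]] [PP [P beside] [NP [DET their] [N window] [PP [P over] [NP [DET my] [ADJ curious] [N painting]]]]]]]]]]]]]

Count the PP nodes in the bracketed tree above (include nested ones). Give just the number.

The PP constituents are: [PP near Mateo]; [PP over Clara]; [PP beside their window over my curious painting]; [PP over my curious painting]. Total: 4.

4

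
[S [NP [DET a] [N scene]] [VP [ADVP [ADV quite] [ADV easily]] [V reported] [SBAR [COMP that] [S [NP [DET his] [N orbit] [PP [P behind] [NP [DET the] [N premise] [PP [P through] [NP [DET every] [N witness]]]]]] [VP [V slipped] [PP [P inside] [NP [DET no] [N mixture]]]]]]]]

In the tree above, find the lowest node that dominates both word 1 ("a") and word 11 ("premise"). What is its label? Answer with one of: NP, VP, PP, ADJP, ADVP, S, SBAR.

Word 1 lies under S → NP → DET; word 11 lies under S → VP → SBAR → S → NP → PP → NP → N. The lowest shared node is the S.

S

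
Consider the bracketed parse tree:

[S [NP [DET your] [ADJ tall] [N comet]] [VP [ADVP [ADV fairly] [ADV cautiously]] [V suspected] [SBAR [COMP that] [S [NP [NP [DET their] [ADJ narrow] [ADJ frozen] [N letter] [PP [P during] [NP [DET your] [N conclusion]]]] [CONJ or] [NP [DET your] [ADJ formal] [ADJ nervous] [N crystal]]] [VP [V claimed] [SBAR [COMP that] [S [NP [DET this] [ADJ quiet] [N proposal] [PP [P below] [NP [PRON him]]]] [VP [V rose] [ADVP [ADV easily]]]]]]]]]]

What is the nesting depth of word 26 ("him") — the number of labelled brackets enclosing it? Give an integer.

Path from the root down to the word: S → VP → SBAR → S → VP → SBAR → S → NP → PP → NP → PRON. That is 11 enclosing brackets.

11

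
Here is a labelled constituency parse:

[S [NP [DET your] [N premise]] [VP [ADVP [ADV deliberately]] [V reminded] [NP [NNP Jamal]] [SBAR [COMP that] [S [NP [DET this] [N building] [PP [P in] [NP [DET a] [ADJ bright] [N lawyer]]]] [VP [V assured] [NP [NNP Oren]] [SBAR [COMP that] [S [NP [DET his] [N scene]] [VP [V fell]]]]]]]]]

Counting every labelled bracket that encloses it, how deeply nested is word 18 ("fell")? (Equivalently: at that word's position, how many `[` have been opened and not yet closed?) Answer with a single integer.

9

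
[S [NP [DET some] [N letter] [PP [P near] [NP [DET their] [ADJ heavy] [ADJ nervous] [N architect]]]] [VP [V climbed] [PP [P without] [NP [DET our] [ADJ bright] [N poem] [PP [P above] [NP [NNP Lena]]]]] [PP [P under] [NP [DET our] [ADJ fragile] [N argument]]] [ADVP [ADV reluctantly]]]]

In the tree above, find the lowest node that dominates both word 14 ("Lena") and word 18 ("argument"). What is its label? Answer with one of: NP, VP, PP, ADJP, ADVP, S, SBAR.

VP

Both words fall inside [VP climbed without our bright poem above Lena under our fragile argument reluctantly] (words 8–19), and no smaller constituent contains them both. Label: VP.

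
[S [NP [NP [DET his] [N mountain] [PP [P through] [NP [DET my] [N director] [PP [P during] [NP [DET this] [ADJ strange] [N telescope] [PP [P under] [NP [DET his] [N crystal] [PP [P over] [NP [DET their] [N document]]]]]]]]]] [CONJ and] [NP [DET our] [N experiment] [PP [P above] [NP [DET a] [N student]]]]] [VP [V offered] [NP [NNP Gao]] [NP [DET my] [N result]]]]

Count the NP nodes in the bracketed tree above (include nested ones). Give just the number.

10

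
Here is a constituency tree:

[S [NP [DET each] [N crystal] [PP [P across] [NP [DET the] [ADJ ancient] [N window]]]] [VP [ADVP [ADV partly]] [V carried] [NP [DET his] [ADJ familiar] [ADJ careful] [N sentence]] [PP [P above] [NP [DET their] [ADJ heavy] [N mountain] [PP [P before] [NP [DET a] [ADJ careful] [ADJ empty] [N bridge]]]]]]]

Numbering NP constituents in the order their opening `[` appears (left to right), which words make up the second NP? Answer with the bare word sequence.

The NP opening brackets appear, in order, over: "each crystal across the ancient window"; "the ancient window"; "his familiar careful sentence"; "their heavy mountain before a careful empty bridge"; "a careful empty bridge". The second one spans "the ancient window".

the ancient window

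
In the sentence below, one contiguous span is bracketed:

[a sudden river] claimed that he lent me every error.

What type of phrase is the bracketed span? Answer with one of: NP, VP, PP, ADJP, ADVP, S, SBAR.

The bracketed span "a sudden river" is headed by "river", making it a noun phrase (NP).

NP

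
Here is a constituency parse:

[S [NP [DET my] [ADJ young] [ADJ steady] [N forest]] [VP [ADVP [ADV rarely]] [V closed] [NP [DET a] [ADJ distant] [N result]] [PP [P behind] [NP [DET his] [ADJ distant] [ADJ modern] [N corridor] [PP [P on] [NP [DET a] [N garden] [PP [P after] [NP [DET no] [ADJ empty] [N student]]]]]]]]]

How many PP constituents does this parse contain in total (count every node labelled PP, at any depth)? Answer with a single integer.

The PP constituents are: [PP behind his distant modern corridor on a garden after no empty student]; [PP on a garden after no empty student]; [PP after no empty student]. Total: 3.

3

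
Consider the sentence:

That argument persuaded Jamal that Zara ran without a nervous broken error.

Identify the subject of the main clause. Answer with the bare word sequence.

that argument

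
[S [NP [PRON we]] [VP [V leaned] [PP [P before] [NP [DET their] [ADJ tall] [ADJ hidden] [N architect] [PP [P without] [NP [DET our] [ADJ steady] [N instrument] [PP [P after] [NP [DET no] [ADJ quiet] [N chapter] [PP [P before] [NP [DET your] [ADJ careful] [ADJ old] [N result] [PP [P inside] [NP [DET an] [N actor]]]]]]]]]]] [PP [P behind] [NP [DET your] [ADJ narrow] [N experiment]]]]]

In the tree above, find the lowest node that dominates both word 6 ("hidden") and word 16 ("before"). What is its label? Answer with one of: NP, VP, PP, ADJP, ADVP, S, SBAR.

NP

The smallest bracket enclosing both words is [NP their tall hidden architect without our steady instrument after no quiet chapter before your careful old result inside an actor], so the label is NP.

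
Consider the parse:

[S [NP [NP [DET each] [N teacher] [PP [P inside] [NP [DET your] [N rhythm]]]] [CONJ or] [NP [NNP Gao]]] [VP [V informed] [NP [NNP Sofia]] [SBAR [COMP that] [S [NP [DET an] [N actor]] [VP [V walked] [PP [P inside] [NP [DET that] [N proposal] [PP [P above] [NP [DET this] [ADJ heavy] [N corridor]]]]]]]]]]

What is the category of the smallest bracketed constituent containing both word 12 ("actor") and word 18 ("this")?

S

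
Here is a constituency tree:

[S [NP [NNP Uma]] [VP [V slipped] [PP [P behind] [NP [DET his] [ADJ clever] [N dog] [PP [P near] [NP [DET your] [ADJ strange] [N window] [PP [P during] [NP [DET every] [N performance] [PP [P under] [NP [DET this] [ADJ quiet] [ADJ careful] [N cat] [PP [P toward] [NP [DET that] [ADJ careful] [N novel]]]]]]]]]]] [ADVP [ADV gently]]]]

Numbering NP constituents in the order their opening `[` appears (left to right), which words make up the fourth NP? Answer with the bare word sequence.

every performance under this quiet careful cat toward that careful novel

In left-to-right order the NP constituents are "Uma"; "his clever dog near your strange window during every performance under this quiet careful cat toward that careful novel"; "your strange window during every performance under this quiet careful cat toward that careful novel"; "every performance under this quiet careful cat toward that careful novel"; "this quiet careful cat toward that careful novel"; "that careful novel". Number 4 is "every performance under this quiet careful cat toward that careful novel".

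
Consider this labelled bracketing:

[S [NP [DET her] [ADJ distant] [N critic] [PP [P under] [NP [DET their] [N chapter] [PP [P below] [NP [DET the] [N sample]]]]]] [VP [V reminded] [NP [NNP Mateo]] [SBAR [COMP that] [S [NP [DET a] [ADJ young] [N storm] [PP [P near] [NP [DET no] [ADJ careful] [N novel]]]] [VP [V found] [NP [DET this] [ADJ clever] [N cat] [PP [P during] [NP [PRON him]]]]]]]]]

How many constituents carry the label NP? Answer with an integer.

The NP constituents are: [NP her distant critic under their chapter below the sample]; [NP their chapter below the sample]; [NP the sample]; [NP Mateo]; [NP a young storm near no careful novel]; [NP no careful novel] …. Total: 8.

8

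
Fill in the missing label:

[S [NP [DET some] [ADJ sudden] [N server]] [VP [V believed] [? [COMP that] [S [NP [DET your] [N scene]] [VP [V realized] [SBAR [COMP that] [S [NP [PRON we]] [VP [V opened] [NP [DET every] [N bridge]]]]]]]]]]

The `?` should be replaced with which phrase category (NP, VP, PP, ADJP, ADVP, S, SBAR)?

The `?` node immediately contains: COMP 'that', S. That is the internal structure of a subordinate clause, so the label is SBAR.

SBAR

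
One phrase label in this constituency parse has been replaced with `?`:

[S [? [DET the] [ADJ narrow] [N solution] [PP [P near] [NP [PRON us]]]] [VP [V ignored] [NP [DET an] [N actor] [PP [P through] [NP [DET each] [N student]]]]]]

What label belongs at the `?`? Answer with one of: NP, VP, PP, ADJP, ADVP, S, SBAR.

NP

The `?` node immediately contains: DET 'the', ADJ 'narrow', N 'solution', PP. That is the internal structure of a noun phrase, so the label is NP.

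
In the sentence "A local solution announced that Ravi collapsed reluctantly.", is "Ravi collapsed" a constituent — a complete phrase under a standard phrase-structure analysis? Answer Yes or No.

No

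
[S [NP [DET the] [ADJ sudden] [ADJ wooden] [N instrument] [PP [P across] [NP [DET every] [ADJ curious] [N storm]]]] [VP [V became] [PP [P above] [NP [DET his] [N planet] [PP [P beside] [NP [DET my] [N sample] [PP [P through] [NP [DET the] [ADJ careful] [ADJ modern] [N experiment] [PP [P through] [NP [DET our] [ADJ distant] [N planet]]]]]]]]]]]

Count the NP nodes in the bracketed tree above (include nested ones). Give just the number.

The NP constituents are: [NP the sudden wooden instrument across every curious storm]; [NP every curious storm]; [NP his planet beside my sample through the careful modern experiment through our distant planet]; [NP my sample through the careful modern experiment through our distant planet]; [NP the careful modern experiment through our distant planet]; [NP our distant planet]. Total: 6.

6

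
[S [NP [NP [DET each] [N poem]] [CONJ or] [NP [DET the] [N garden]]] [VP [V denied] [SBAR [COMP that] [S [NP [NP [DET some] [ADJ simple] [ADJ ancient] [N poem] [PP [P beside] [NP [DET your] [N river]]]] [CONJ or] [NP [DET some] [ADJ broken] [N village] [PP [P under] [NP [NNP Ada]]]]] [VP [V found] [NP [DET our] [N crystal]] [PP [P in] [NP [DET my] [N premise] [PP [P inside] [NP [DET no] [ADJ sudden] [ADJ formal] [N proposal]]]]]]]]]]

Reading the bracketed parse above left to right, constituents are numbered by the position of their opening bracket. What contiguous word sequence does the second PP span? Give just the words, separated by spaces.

Opening `[PP` markers occur at word positions 12, 19, 24, 27; the second of these opens the constituent [PP under Ada].

under Ada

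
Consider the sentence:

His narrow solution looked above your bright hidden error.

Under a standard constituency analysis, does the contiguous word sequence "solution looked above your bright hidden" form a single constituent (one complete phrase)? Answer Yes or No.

"solution" belongs to the noun phrase "his narrow solution" while "hidden" belongs to the verb phrase "looked above your bright hidden error"; a span that runs across that boundary is not a single phrase.

No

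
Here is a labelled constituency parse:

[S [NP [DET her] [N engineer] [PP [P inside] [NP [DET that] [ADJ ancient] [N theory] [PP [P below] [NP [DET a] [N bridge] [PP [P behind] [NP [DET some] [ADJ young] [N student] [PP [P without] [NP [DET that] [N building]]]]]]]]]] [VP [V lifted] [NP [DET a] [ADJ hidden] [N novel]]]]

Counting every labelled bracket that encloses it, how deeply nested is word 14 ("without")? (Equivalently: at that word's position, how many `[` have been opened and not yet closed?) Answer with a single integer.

10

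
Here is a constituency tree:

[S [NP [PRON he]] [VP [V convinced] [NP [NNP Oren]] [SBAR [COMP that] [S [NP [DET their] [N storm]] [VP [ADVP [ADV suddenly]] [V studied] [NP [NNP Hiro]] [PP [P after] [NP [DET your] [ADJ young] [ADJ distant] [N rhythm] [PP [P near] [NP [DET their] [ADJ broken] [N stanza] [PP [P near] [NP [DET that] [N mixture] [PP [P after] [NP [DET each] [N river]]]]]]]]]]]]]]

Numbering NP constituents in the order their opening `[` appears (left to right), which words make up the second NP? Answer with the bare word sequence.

Oren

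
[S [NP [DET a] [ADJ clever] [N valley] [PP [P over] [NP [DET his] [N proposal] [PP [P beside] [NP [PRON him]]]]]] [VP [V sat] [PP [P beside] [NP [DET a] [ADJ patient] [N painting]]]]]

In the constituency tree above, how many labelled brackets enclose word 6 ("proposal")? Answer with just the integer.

5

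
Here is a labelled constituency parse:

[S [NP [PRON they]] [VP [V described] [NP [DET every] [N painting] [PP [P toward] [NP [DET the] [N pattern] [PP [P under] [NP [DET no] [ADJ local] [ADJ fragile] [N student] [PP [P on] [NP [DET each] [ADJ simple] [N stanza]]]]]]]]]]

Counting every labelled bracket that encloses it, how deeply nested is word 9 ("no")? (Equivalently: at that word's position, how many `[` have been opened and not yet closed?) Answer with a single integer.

8

The word sits inside DET, which is inside NP, inside PP, inside NP, inside PP, inside NP, inside VP, inside S — 8 brackets in all.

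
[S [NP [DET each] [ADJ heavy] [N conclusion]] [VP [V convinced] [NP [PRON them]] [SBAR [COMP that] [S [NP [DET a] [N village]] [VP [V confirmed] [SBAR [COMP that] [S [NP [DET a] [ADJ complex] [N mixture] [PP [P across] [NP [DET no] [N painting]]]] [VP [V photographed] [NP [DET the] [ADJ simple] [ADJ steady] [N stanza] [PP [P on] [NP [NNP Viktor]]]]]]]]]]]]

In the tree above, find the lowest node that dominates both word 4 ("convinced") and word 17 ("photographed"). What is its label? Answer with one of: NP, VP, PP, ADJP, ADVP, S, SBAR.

Both words fall inside [VP convinced them that a village confirmed that a complex mixture across no painting photographed the simple steady stanza on Viktor] (words 4–23), and no smaller constituent contains them both. Label: VP.

VP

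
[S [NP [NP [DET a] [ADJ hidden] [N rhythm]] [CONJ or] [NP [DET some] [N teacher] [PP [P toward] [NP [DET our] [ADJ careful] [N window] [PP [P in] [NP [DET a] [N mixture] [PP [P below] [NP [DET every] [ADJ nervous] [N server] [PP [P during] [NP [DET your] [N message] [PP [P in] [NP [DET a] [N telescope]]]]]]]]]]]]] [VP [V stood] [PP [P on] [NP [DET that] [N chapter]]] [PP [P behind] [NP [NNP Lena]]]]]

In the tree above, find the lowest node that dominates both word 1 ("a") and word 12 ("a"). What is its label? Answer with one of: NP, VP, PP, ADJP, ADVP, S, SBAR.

NP

Both words fall inside [NP a hidden rhythm or some teacher toward our careful window in a mixture below every nervous server during your message in a telescope] (words 1–23), and no smaller constituent contains them both. Label: NP.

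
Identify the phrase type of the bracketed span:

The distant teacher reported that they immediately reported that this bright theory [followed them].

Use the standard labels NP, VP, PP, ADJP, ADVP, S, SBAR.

VP

The bracketed span "followed them" is headed by "followed", making it a verb phrase (VP).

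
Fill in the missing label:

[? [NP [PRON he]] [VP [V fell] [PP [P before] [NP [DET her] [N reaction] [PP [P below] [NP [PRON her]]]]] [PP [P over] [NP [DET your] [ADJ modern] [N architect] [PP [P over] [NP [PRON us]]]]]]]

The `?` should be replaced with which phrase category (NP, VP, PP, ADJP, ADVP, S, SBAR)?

S

Looking at what the `?` directly dominates — NP, VP — this is a clause (S).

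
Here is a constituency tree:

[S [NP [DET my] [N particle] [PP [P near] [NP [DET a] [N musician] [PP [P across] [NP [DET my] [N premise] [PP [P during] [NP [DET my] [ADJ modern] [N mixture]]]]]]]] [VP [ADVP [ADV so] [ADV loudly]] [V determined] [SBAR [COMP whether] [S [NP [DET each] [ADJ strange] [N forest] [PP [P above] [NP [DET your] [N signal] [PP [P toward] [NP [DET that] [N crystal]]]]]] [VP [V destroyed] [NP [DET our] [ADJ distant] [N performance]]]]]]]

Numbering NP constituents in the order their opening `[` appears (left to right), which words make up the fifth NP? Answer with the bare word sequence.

each strange forest above your signal toward that crystal

The NP opening brackets appear, in order, over: "my particle near a musician across my premise during my modern mixture"; "a musician across my premise during my modern mixture"; "my premise during my modern mixture"; "my modern mixture"; "each strange forest above your signal toward that crystal"; "your signal toward that crystal"; "that crystal"; "our distant performance". The fifth one spans "each strange forest above your signal toward that crystal".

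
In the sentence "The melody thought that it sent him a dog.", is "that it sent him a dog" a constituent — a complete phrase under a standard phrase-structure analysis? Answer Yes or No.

Yes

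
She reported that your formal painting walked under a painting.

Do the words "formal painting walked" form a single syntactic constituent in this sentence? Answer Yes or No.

No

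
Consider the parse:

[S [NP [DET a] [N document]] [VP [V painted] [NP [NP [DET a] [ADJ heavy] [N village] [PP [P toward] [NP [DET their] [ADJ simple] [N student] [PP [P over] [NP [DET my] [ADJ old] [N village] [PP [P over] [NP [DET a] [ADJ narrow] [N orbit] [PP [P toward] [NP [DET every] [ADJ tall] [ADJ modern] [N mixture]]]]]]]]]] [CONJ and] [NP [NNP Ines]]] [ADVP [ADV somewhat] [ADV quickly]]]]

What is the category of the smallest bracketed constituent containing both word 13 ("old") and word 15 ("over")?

The smallest bracket enclosing both words is [NP my old village over a narrow orbit toward every tall modern mixture], so the label is NP.

NP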